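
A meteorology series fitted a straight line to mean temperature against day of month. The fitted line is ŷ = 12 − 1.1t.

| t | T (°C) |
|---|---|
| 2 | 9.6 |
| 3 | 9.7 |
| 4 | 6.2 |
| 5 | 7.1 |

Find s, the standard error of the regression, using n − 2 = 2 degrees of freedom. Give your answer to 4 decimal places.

t=2: ŷ = 12 − 1.1·2 = 9.8; r = 9.6 − 9.8 = -0.2
t=3: ŷ = 12 − 1.1·3 = 8.7; r = 9.7 − 8.7 = 1
t=4: ŷ = 12 − 1.1·4 = 7.6; r = 6.2 − 7.6 = -1.4
t=5: ŷ = 12 − 1.1·5 = 6.5; r = 7.1 − 6.5 = 0.6
SSE = 0.04 + 1 + 1.96 + 0.36 = 3.36
s = √(3.36/2) = √1.68 ≈ 1.2961

s = 1.2961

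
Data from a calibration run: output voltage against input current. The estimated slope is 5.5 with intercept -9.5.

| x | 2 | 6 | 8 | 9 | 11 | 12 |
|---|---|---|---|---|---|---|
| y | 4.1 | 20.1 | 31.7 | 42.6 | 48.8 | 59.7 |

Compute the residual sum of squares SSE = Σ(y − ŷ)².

SSE = 48

x=2: ŷ = -9.5 + 5.5·2 = 1.5; r = 4.1 − 1.5 = 2.6
x=6: ŷ = -9.5 + 5.5·6 = 23.5; r = 20.1 − 23.5 = -3.4
x=8: ŷ = -9.5 + 5.5·8 = 34.5; r = 31.7 − 34.5 = -2.8
x=9: ŷ = -9.5 + 5.5·9 = 40; r = 42.6 − 40 = 2.6
x=11: ŷ = -9.5 + 5.5·11 = 51; r = 48.8 − 51 = -2.2
x=12: ŷ = -9.5 + 5.5·12 = 56.5; r = 59.7 − 56.5 = 3.2
SSE = 6.76 + 11.56 + 7.84 + 6.76 + 4.84 + 10.24 = 48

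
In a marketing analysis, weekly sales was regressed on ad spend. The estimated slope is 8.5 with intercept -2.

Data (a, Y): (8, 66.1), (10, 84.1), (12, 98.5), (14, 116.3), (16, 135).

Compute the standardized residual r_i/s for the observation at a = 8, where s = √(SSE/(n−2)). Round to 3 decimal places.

a=8: ŷ = -2 + 8.5·8 = 66; r = 66.1 − 66 = 0.1
a=10: ŷ = -2 + 8.5·10 = 83; r = 84.1 − 83 = 1.1
a=12: ŷ = -2 + 8.5·12 = 100; r = 98.5 − 100 = -1.5
a=14: ŷ = -2 + 8.5·14 = 117; r = 116.3 − 117 = -0.7
a=16: ŷ = -2 + 8.5·16 = 134; r = 135 − 134 = 1
SSE = 0.01 + 1.21 + 2.25 + 0.49 + 1 = 4.96
s = √(4.96/3) = 1.28582
r/s = 0.1 / 1.28582 = 0.078

0.078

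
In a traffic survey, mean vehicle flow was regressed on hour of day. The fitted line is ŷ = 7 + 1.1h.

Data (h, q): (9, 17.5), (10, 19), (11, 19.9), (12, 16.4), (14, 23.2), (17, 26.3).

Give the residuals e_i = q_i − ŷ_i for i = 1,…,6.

0.6, 1, 0.8, -3.8, 0.8, 0.6

h=9: ŷ = 7 + 1.1·9 = 16.9; e = 17.5 − 16.9 = 0.6
h=10: ŷ = 7 + 1.1·10 = 18; e = 19 − 18 = 1
h=11: ŷ = 7 + 1.1·11 = 19.1; e = 19.9 − 19.1 = 0.8
h=12: ŷ = 7 + 1.1·12 = 20.2; e = 16.4 − 20.2 = -3.8
h=14: ŷ = 7 + 1.1·14 = 22.4; e = 23.2 − 22.4 = 0.8
h=17: ŷ = 7 + 1.1·17 = 25.7; e = 26.3 − 25.7 = 0.6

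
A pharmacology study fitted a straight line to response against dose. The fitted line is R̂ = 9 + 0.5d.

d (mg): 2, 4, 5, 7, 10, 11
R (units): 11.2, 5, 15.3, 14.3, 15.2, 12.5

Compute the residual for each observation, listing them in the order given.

1.2, -6, 3.8, 1.8, 1.2, -2

d=2: R̂ = 9 + 0.5·2 = 10; e = 11.2 − 10 = 1.2
d=4: R̂ = 9 + 0.5·4 = 11; e = 5 − 11 = -6
d=5: R̂ = 9 + 0.5·5 = 11.5; e = 15.3 − 11.5 = 3.8
d=7: R̂ = 9 + 0.5·7 = 12.5; e = 14.3 − 12.5 = 1.8
d=10: R̂ = 9 + 0.5·10 = 14; e = 15.2 − 14 = 1.2
d=11: R̂ = 9 + 0.5·11 = 14.5; e = 12.5 − 14.5 = -2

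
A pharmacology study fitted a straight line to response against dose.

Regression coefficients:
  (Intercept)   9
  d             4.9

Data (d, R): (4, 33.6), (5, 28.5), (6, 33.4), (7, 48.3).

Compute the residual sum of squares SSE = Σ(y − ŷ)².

SSE = 100

d=4: ŷ = 9 + 4.9·4 = 28.6; e = 33.6 − 28.6 = 5
d=5: ŷ = 9 + 4.9·5 = 33.5; e = 28.5 − 33.5 = -5
d=6: ŷ = 9 + 4.9·6 = 38.4; e = 33.4 − 38.4 = -5
d=7: ŷ = 9 + 4.9·7 = 43.3; e = 48.3 − 43.3 = 5
SSE = 25 + 25 + 25 + 25 = 100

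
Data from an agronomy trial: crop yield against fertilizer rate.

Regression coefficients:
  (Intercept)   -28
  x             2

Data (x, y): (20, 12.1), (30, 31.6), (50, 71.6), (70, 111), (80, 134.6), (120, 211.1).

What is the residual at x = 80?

r = 2.6

ŷ = -28 + 2·80 = 132
r = 134.6 − 132 = 2.6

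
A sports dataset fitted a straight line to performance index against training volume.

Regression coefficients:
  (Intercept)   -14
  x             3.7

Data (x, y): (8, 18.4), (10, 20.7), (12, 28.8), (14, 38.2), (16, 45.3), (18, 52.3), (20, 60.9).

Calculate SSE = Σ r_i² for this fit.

x=8: ŷ = -14 + 3.7·8 = 15.6; r = 18.4 − 15.6 = 2.8
x=10: ŷ = -14 + 3.7·10 = 23; r = 20.7 − 23 = -2.3
x=12: ŷ = -14 + 3.7·12 = 30.4; r = 28.8 − 30.4 = -1.6
x=14: ŷ = -14 + 3.7·14 = 37.8; r = 38.2 − 37.8 = 0.4
x=16: ŷ = -14 + 3.7·16 = 45.2; r = 45.3 − 45.2 = 0.1
x=18: ŷ = -14 + 3.7·18 = 52.6; r = 52.3 − 52.6 = -0.3
x=20: ŷ = -14 + 3.7·20 = 60; r = 60.9 − 60 = 0.9
SSE = 7.84 + 5.29 + 2.56 + 0.16 + 0.01 + 0.09 + 0.81 = 16.76

SSE = 16.76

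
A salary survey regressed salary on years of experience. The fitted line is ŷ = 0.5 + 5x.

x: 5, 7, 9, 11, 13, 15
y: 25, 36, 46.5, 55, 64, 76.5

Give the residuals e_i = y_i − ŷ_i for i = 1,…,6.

-0.5, 0.5, 1, -0.5, -1.5, 1

x=5: ŷ = 0.5 + 5·5 = 25.5; e = 25 − 25.5 = -0.5
x=7: ŷ = 0.5 + 5·7 = 35.5; e = 36 − 35.5 = 0.5
x=9: ŷ = 0.5 + 5·9 = 45.5; e = 46.5 − 45.5 = 1
x=11: ŷ = 0.5 + 5·11 = 55.5; e = 55 − 55.5 = -0.5
x=13: ŷ = 0.5 + 5·13 = 65.5; e = 64 − 65.5 = -1.5
x=15: ŷ = 0.5 + 5·15 = 75.5; e = 76.5 − 75.5 = 1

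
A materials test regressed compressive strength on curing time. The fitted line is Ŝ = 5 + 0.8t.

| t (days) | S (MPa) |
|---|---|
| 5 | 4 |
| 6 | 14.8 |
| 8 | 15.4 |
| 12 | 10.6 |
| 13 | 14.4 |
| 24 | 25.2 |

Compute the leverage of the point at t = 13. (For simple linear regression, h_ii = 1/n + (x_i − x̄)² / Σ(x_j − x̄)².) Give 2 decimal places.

t̄ = (5 + 6 + 8 + 12 + 13 + 24)/6 = 11.3333
Σ(t − t̄)² = 40.1111 + 28.4444 + 11.1111 + 0.444444 + 2.77778 + 160.444 = 243.333
h = 1/6 + (1.66667)²/243.333 = 0.166667 + 0.0114155 = 0.18

h = 0.18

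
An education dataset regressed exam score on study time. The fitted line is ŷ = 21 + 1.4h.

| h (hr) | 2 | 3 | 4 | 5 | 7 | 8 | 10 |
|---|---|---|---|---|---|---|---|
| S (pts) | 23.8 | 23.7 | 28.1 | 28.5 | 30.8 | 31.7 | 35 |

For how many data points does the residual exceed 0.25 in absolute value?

h=2: ŷ = 21 + 1.4·2 = 23.8; r = 23.8 − 23.8 = 0
h=3: ŷ = 21 + 1.4·3 = 25.2; r = 23.7 − 25.2 = -1.5
h=4: ŷ = 21 + 1.4·4 = 26.6; r = 28.1 − 26.6 = 1.5
h=5: ŷ = 21 + 1.4·5 = 28; r = 28.5 − 28 = 0.5
h=7: ŷ = 21 + 1.4·7 = 30.8; r = 30.8 − 30.8 = 0
h=8: ŷ = 21 + 1.4·8 = 32.2; r = 31.7 − 32.2 = -0.5
h=10: ŷ = 21 + 1.4·10 = 35; r = 35 − 35 = 0
|r| > 0.25: h=3 (|r|=1.5), h=4 (|r|=1.5), h=5 (|r|=0.5), h=8 (|r|=0.5) → 4

4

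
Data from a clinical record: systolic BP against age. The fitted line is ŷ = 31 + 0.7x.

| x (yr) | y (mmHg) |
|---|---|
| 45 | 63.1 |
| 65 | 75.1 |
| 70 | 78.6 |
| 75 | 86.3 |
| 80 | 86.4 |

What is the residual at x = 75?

r = 2.8

ŷ = 31 + 0.7·75 = 83.5
r = 86.3 − 83.5 = 2.8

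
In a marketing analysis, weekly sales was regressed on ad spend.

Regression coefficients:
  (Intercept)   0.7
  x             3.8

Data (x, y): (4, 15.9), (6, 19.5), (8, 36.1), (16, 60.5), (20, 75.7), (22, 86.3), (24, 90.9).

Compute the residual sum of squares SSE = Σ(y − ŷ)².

x=4: ŷ = 0.7 + 3.8·4 = 15.9; e = 15.9 − 15.9 = 0
x=6: ŷ = 0.7 + 3.8·6 = 23.5; e = 19.5 − 23.5 = -4
x=8: ŷ = 0.7 + 3.8·8 = 31.1; e = 36.1 − 31.1 = 5
x=16: ŷ = 0.7 + 3.8·16 = 61.5; e = 60.5 − 61.5 = -1
x=20: ŷ = 0.7 + 3.8·20 = 76.7; e = 75.7 − 76.7 = -1
x=22: ŷ = 0.7 + 3.8·22 = 84.3; e = 86.3 − 84.3 = 2
x=24: ŷ = 0.7 + 3.8·24 = 91.9; e = 90.9 − 91.9 = -1
SSE = 0 + 16 + 25 + 1 + 1 + 4 + 1 = 48

SSE = 48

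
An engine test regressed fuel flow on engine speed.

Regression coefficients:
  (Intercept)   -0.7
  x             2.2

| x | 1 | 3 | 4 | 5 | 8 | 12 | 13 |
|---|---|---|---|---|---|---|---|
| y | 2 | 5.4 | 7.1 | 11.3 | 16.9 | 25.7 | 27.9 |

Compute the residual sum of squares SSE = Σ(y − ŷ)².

x=1: ŷ = -0.7 + 2.2·1 = 1.5; r = 2 − 1.5 = 0.5
x=3: ŷ = -0.7 + 2.2·3 = 5.9; r = 5.4 − 5.9 = -0.5
x=4: ŷ = -0.7 + 2.2·4 = 8.1; r = 7.1 − 8.1 = -1
x=5: ŷ = -0.7 + 2.2·5 = 10.3; r = 11.3 − 10.3 = 1
x=8: ŷ = -0.7 + 2.2·8 = 16.9; r = 16.9 − 16.9 = 0
x=12: ŷ = -0.7 + 2.2·12 = 25.7; r = 25.7 − 25.7 = 0
x=13: ŷ = -0.7 + 2.2·13 = 27.9; r = 27.9 − 27.9 = 0
SSE = 0.25 + 0.25 + 1 + 1 + 0 + 0 + 0 = 2.5

SSE = 2.5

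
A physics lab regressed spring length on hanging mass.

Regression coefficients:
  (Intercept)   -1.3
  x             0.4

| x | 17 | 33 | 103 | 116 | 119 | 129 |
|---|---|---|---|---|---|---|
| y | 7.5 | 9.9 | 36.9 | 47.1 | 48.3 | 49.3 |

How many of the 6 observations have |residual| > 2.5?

x=17: ŷ = -1.3 + 0.4·17 = 5.5; r = 7.5 − 5.5 = 2
x=33: ŷ = -1.3 + 0.4·33 = 11.9; r = 9.9 − 11.9 = -2
x=103: ŷ = -1.3 + 0.4·103 = 39.9; r = 36.9 − 39.9 = -3
x=116: ŷ = -1.3 + 0.4·116 = 45.1; r = 47.1 − 45.1 = 2
x=119: ŷ = -1.3 + 0.4·119 = 46.3; r = 48.3 − 46.3 = 2
x=129: ŷ = -1.3 + 0.4·129 = 50.3; r = 49.3 − 50.3 = -1
|r| > 2.5: x=103 (|r|=3) → 1

1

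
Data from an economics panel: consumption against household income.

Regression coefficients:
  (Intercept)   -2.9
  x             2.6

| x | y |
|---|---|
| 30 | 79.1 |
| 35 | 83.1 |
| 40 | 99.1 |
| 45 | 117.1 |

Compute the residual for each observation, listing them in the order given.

x=30: ŷ = -2.9 + 2.6·30 = 75.1; e = 79.1 − 75.1 = 4
x=35: ŷ = -2.9 + 2.6·35 = 88.1; e = 83.1 − 88.1 = -5
x=40: ŷ = -2.9 + 2.6·40 = 101.1; e = 99.1 − 101.1 = -2
x=45: ŷ = -2.9 + 2.6·45 = 114.1; e = 117.1 − 114.1 = 3

4, -5, -2, 3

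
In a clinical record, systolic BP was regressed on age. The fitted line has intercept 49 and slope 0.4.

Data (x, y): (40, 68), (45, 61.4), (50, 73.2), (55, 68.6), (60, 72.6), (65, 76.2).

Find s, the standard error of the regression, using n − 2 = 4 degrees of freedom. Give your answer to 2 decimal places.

s = 4.04

x=40: ŷ = 49 + 0.4·40 = 65; e = 68 − 65 = 3
x=45: ŷ = 49 + 0.4·45 = 67; e = 61.4 − 67 = -5.6
x=50: ŷ = 49 + 0.4·50 = 69; e = 73.2 − 69 = 4.2
x=55: ŷ = 49 + 0.4·55 = 71; e = 68.6 − 71 = -2.4
x=60: ŷ = 49 + 0.4·60 = 73; e = 72.6 − 73 = -0.4
x=65: ŷ = 49 + 0.4·65 = 75; e = 76.2 − 75 = 1.2
SSE = 9 + 31.36 + 17.64 + 5.76 + 0.16 + 1.44 = 65.36
s = √(65.36/4) = √16.34 ≈ 4.04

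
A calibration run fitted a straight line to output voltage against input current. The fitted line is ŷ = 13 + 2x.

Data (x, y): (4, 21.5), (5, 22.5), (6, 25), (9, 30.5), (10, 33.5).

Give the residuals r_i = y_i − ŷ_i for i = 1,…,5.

0.5, -0.5, 0, -0.5, 0.5

x=4: ŷ = 13 + 2·4 = 21; r = 21.5 − 21 = 0.5
x=5: ŷ = 13 + 2·5 = 23; r = 22.5 − 23 = -0.5
x=6: ŷ = 13 + 2·6 = 25; r = 25 − 25 = 0
x=9: ŷ = 13 + 2·9 = 31; r = 30.5 − 31 = -0.5
x=10: ŷ = 13 + 2·10 = 33; r = 33.5 − 33 = 0.5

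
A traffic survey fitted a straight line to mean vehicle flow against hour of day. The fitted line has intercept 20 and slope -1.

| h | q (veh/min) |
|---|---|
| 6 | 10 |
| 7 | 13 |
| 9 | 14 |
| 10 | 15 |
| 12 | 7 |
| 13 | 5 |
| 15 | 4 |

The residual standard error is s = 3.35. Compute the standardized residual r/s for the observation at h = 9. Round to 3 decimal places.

0.896

ŷ = 20 − 9 = 11
r = 14 − 11 = 3
r/s = 3 / 3.35 = 0.896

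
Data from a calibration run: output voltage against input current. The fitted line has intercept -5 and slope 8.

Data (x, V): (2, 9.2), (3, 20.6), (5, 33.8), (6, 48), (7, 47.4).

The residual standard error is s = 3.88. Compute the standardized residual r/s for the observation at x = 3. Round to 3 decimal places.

V̂ = -5 + 8·3 = 19
r = 20.6 − 19 = 1.6
r/s = 1.6 / 3.88 = 0.412

0.412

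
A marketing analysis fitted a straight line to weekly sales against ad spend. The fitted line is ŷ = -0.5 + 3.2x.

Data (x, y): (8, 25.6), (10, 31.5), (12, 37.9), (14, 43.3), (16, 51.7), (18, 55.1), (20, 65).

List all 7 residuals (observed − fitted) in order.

0.5, 0, 0, -1, 1, -2, 1.5

x=8: ŷ = -0.5 + 3.2·8 = 25.1; r = 25.6 − 25.1 = 0.5
x=10: ŷ = -0.5 + 3.2·10 = 31.5; r = 31.5 − 31.5 = 0
x=12: ŷ = -0.5 + 3.2·12 = 37.9; r = 37.9 − 37.9 = 0
x=14: ŷ = -0.5 + 3.2·14 = 44.3; r = 43.3 − 44.3 = -1
x=16: ŷ = -0.5 + 3.2·16 = 50.7; r = 51.7 − 50.7 = 1
x=18: ŷ = -0.5 + 3.2·18 = 57.1; r = 55.1 − 57.1 = -2
x=20: ŷ = -0.5 + 3.2·20 = 63.5; r = 65 − 63.5 = 1.5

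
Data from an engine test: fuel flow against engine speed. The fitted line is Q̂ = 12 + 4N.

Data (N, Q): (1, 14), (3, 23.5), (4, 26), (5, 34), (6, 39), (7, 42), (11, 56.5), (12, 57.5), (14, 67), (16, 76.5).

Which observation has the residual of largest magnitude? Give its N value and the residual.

N = 6, e = 3

N=1: Q̂ = 12 + 4·1 = 16; e = 14 − 16 = -2
N=3: Q̂ = 12 + 4·3 = 24; e = 23.5 − 24 = -0.5
N=4: Q̂ = 12 + 4·4 = 28; e = 26 − 28 = -2
N=5: Q̂ = 12 + 4·5 = 32; e = 34 − 32 = 2
N=6: Q̂ = 12 + 4·6 = 36; e = 39 − 36 = 3
N=7: Q̂ = 12 + 4·7 = 40; e = 42 − 40 = 2
N=11: Q̂ = 12 + 4·11 = 56; e = 56.5 − 56 = 0.5
N=12: Q̂ = 12 + 4·12 = 60; e = 57.5 − 60 = -2.5
N=14: Q̂ = 12 + 4·14 = 68; e = 67 − 68 = -1
N=16: Q̂ = 12 + 4·16 = 76; e = 76.5 − 76 = 0.5
Largest |e| is 3 at N = 6, residual 3.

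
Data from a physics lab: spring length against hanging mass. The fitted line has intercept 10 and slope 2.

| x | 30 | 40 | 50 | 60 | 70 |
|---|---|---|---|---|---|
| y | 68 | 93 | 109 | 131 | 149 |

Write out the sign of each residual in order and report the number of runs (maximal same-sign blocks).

x=30: ŷ = 10 + 2·30 = 70; r = 68 − 70 = -2
x=40: ŷ = 10 + 2·40 = 90; r = 93 − 90 = 3
x=50: ŷ = 10 + 2·50 = 110; r = 109 − 110 = -1
x=60: ŷ = 10 + 2·60 = 130; r = 131 − 130 = 1
x=70: ŷ = 10 + 2·70 = 150; r = 149 − 150 = -1
Signs: − + − + −
Runs: −×1, +×1, −×1, +×1, −×1 → 5

5 runs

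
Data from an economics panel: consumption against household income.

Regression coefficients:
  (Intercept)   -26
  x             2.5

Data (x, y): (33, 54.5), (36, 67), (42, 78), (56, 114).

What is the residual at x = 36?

e = 3

ŷ = -26 + 2.5·36 = 64
e = 67 − 64 = 3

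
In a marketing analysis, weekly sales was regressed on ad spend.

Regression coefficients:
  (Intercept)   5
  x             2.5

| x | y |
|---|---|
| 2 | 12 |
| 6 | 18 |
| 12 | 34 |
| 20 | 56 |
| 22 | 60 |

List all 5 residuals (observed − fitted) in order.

x=2: ŷ = 5 + 2.5·2 = 10; e = 12 − 10 = 2
x=6: ŷ = 5 + 2.5·6 = 20; e = 18 − 20 = -2
x=12: ŷ = 5 + 2.5·12 = 35; e = 34 − 35 = -1
x=20: ŷ = 5 + 2.5·20 = 55; e = 56 − 55 = 1
x=22: ŷ = 5 + 2.5·22 = 60; e = 60 − 60 = 0

2, -2, -1, 1, 0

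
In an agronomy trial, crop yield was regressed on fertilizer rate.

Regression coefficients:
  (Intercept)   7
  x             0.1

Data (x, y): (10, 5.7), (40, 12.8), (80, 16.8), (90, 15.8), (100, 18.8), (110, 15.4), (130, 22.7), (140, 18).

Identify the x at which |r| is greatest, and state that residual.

x=10: ŷ = 7 + 0.1·10 = 8; r = 5.7 − 8 = -2.3
x=40: ŷ = 7 + 0.1·40 = 11; r = 12.8 − 11 = 1.8
x=80: ŷ = 7 + 0.1·80 = 15; r = 16.8 − 15 = 1.8
x=90: ŷ = 7 + 0.1·90 = 16; r = 15.8 − 16 = -0.2
x=100: ŷ = 7 + 0.1·100 = 17; r = 18.8 − 17 = 1.8
x=110: ŷ = 7 + 0.1·110 = 18; r = 15.4 − 18 = -2.6
x=130: ŷ = 7 + 0.1·130 = 20; r = 22.7 − 20 = 2.7
x=140: ŷ = 7 + 0.1·140 = 21; r = 18 − 21 = -3
Largest |r| is 3 at x = 140, residual -3.

x = 140, r = -3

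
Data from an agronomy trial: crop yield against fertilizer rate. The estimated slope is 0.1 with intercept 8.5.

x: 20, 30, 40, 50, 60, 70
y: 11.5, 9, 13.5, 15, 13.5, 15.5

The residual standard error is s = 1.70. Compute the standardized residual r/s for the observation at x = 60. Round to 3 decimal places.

ŷ = 8.5 + 0.1·60 = 14.5
r = 13.5 − 14.5 = -1
r/s = -1 / 1.70 = -0.588

-0.588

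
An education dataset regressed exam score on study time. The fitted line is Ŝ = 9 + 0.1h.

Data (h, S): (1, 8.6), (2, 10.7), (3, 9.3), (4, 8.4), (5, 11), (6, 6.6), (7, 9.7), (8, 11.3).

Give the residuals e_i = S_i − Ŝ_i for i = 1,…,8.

-0.5, 1.5, 0, -1, 1.5, -3, 0, 1.5

h=1: Ŝ = 9 + 0.1·1 = 9.1; e = 8.6 − 9.1 = -0.5
h=2: Ŝ = 9 + 0.1·2 = 9.2; e = 10.7 − 9.2 = 1.5
h=3: Ŝ = 9 + 0.1·3 = 9.3; e = 9.3 − 9.3 = 0
h=4: Ŝ = 9 + 0.1·4 = 9.4; e = 8.4 − 9.4 = -1
h=5: Ŝ = 9 + 0.1·5 = 9.5; e = 11 − 9.5 = 1.5
h=6: Ŝ = 9 + 0.1·6 = 9.6; e = 6.6 − 9.6 = -3
h=7: Ŝ = 9 + 0.1·7 = 9.7; e = 9.7 − 9.7 = 0
h=8: Ŝ = 9 + 0.1·8 = 9.8; e = 11.3 − 9.8 = 1.5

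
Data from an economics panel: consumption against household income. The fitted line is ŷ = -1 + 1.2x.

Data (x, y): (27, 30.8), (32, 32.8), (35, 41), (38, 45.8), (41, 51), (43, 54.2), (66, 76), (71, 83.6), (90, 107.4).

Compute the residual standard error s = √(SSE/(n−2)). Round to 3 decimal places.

x=27: ŷ = -1 + 1.2·27 = 31.4; e = 30.8 − 31.4 = -0.6
x=32: ŷ = -1 + 1.2·32 = 37.4; e = 32.8 − 37.4 = -4.6
x=35: ŷ = -1 + 1.2·35 = 41; e = 41 − 41 = 0
x=38: ŷ = -1 + 1.2·38 = 44.6; e = 45.8 − 44.6 = 1.2
x=41: ŷ = -1 + 1.2·41 = 48.2; e = 51 − 48.2 = 2.8
x=43: ŷ = -1 + 1.2·43 = 50.6; e = 54.2 − 50.6 = 3.6
x=66: ŷ = -1 + 1.2·66 = 78.2; e = 76 − 78.2 = -2.2
x=71: ŷ = -1 + 1.2·71 = 84.2; e = 83.6 − 84.2 = -0.6
x=90: ŷ = -1 + 1.2·90 = 107; e = 107.4 − 107 = 0.4
SSE = 0.36 + 21.16 + 0 + 1.44 + 7.84 + 12.96 + 4.84 + 0.36 + 0.16 = 49.12
s = √(49.12/7) = √7.01714 ≈ 2.649

s = 2.649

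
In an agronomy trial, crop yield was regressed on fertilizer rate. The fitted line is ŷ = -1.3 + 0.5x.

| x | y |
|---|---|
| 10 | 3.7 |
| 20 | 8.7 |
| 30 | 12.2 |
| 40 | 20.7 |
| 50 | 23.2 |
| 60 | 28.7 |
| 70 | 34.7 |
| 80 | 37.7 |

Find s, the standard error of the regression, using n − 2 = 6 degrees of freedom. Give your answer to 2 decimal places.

s = 1.19

x=10: ŷ = -1.3 + 0.5·10 = 3.7; r = 3.7 − 3.7 = 0
x=20: ŷ = -1.3 + 0.5·20 = 8.7; r = 8.7 − 8.7 = 0
x=30: ŷ = -1.3 + 0.5·30 = 13.7; r = 12.2 − 13.7 = -1.5
x=40: ŷ = -1.3 + 0.5·40 = 18.7; r = 20.7 − 18.7 = 2
x=50: ŷ = -1.3 + 0.5·50 = 23.7; r = 23.2 − 23.7 = -0.5
x=60: ŷ = -1.3 + 0.5·60 = 28.7; r = 28.7 − 28.7 = 0
x=70: ŷ = -1.3 + 0.5·70 = 33.7; r = 34.7 − 33.7 = 1
x=80: ŷ = -1.3 + 0.5·80 = 38.7; r = 37.7 − 38.7 = -1
SSE = 0 + 0 + 2.25 + 4 + 0.25 + 0 + 1 + 1 = 8.5
s = √(8.5/6) = √1.41667 ≈ 1.19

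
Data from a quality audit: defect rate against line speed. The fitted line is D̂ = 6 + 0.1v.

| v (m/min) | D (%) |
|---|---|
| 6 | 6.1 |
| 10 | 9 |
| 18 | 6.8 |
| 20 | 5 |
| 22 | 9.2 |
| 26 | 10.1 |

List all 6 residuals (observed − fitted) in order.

v=6: D̂ = 6 + 0.1·6 = 6.6; e = 6.1 − 6.6 = -0.5
v=10: D̂ = 6 + 0.1·10 = 7; e = 9 − 7 = 2
v=18: D̂ = 6 + 0.1·18 = 7.8; e = 6.8 − 7.8 = -1
v=20: D̂ = 6 + 0.1·20 = 8; e = 5 − 8 = -3
v=22: D̂ = 6 + 0.1·22 = 8.2; e = 9.2 − 8.2 = 1
v=26: D̂ = 6 + 0.1·26 = 8.6; e = 10.1 − 8.6 = 1.5

-0.5, 2, -1, -3, 1, 1.5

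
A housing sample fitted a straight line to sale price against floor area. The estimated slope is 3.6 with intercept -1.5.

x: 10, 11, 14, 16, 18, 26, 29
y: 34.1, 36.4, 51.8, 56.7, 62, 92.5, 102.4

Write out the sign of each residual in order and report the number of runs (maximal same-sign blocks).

5 runs

x=10: ŷ = -1.5 + 3.6·10 = 34.5; r = 34.1 − 34.5 = -0.4
x=11: ŷ = -1.5 + 3.6·11 = 38.1; r = 36.4 − 38.1 = -1.7
x=14: ŷ = -1.5 + 3.6·14 = 48.9; r = 51.8 − 48.9 = 2.9
x=16: ŷ = -1.5 + 3.6·16 = 56.1; r = 56.7 − 56.1 = 0.6
x=18: ŷ = -1.5 + 3.6·18 = 63.3; r = 62 − 63.3 = -1.3
x=26: ŷ = -1.5 + 3.6·26 = 92.1; r = 92.5 − 92.1 = 0.4
x=29: ŷ = -1.5 + 3.6·29 = 102.9; r = 102.4 − 102.9 = -0.5
Signs: − − + + − + −
Runs: −×2, +×2, −×1, +×1, −×1 → 5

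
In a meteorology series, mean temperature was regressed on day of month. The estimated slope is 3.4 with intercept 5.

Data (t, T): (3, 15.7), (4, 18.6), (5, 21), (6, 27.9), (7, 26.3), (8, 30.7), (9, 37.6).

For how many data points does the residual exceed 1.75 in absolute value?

3

t=3: ŷ = 5 + 3.4·3 = 15.2; e = 15.7 − 15.2 = 0.5
t=4: ŷ = 5 + 3.4·4 = 18.6; e = 18.6 − 18.6 = 0
t=5: ŷ = 5 + 3.4·5 = 22; e = 21 − 22 = -1
t=6: ŷ = 5 + 3.4·6 = 25.4; e = 27.9 − 25.4 = 2.5
t=7: ŷ = 5 + 3.4·7 = 28.8; e = 26.3 − 28.8 = -2.5
t=8: ŷ = 5 + 3.4·8 = 32.2; e = 30.7 − 32.2 = -1.5
t=9: ŷ = 5 + 3.4·9 = 35.6; e = 37.6 − 35.6 = 2
|e| > 1.75: t=6 (|e|=2.5), t=7 (|e|=2.5), t=9 (|e|=2) → 3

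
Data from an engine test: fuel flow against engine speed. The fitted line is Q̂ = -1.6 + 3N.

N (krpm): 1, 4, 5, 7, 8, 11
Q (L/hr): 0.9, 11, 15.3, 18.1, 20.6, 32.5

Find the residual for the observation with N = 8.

e = -1.8

Q̂ = -1.6 + 3·8 = 22.4
e = 20.6 − 22.4 = -1.8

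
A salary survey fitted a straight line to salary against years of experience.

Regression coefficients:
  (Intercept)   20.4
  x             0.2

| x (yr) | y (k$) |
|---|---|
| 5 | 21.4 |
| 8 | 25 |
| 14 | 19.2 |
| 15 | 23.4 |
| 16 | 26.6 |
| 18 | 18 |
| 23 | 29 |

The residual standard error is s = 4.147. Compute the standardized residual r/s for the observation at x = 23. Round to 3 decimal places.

0.965

ŷ = 20.4 + 0.2·23 = 25
r = 29 − 25 = 4
r/s = 4 / 4.147 = 0.965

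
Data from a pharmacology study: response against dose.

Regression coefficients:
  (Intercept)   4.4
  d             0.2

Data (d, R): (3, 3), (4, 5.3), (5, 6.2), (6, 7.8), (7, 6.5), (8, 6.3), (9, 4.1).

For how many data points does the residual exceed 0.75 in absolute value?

4

d=3: ŷ = 4.4 + 0.2·3 = 5; e = 3 − 5 = -2
d=4: ŷ = 4.4 + 0.2·4 = 5.2; e = 5.3 − 5.2 = 0.1
d=5: ŷ = 4.4 + 0.2·5 = 5.4; e = 6.2 − 5.4 = 0.8
d=6: ŷ = 4.4 + 0.2·6 = 5.6; e = 7.8 − 5.6 = 2.2
d=7: ŷ = 4.4 + 0.2·7 = 5.8; e = 6.5 − 5.8 = 0.7
d=8: ŷ = 4.4 + 0.2·8 = 6; e = 6.3 − 6 = 0.3
d=9: ŷ = 4.4 + 0.2·9 = 6.2; e = 4.1 − 6.2 = -2.1
|e| > 0.75: d=3 (|e|=2), d=5 (|e|=0.8), d=6 (|e|=2.2), d=9 (|e|=2.1) → 4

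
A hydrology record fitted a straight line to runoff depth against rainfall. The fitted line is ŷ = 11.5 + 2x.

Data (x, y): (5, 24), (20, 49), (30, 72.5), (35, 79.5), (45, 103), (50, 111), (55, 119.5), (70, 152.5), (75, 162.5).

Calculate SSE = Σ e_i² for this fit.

SSE = 26

x=5: ŷ = 11.5 + 2·5 = 21.5; e = 24 − 21.5 = 2.5
x=20: ŷ = 11.5 + 2·20 = 51.5; e = 49 − 51.5 = -2.5
x=30: ŷ = 11.5 + 2·30 = 71.5; e = 72.5 − 71.5 = 1
x=35: ŷ = 11.5 + 2·35 = 81.5; e = 79.5 − 81.5 = -2
x=45: ŷ = 11.5 + 2·45 = 101.5; e = 103 − 101.5 = 1.5
x=50: ŷ = 11.5 + 2·50 = 111.5; e = 111 − 111.5 = -0.5
x=55: ŷ = 11.5 + 2·55 = 121.5; e = 119.5 − 121.5 = -2
x=70: ŷ = 11.5 + 2·70 = 151.5; e = 152.5 − 151.5 = 1
x=75: ŷ = 11.5 + 2·75 = 161.5; e = 162.5 − 161.5 = 1
SSE = 6.25 + 6.25 + 1 + 4 + 2.25 + 0.25 + 4 + 1 + 1 = 26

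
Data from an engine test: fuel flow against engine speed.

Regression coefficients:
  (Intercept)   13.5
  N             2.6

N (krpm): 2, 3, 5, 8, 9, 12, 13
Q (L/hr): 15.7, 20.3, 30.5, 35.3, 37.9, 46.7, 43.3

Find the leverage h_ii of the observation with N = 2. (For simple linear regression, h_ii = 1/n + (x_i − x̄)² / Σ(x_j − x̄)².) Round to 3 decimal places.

N̄ = (2 + 3 + 5 + 8 + 9 + 12 + 13)/7 = 7.42857
Σ(N − N̄)² = 29.4694 + 19.6122 + 5.89796 + 0.326531 + 2.46939 + 20.898 + 31.0408 = 109.714
h = 1/7 + (-5.42857)²/109.714 = 0.142857 + 0.268601 = 0.411

h = 0.411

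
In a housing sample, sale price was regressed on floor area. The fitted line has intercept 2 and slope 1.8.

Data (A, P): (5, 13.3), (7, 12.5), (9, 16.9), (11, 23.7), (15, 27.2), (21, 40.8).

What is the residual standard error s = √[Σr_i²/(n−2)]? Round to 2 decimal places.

s = 2.19

A=5: P̂ = 2 + 1.8·5 = 11; r = 13.3 − 11 = 2.3
A=7: P̂ = 2 + 1.8·7 = 14.6; r = 12.5 − 14.6 = -2.1
A=9: P̂ = 2 + 1.8·9 = 18.2; r = 16.9 − 18.2 = -1.3
A=11: P̂ = 2 + 1.8·11 = 21.8; r = 23.7 − 21.8 = 1.9
A=15: P̂ = 2 + 1.8·15 = 29; r = 27.2 − 29 = -1.8
A=21: P̂ = 2 + 1.8·21 = 39.8; r = 40.8 − 39.8 = 1
SSE = 5.29 + 4.41 + 1.69 + 3.61 + 3.24 + 1 = 19.24
s = √(19.24/4) = √4.81 ≈ 2.19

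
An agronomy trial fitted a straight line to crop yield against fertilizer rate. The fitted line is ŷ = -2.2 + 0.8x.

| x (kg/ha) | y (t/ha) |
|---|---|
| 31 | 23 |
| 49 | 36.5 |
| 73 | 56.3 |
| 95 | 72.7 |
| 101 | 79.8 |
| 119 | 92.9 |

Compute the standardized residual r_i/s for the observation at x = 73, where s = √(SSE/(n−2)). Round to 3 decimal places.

0.114

x=31: ŷ = -2.2 + 0.8·31 = 22.6; r = 23 − 22.6 = 0.4
x=49: ŷ = -2.2 + 0.8·49 = 37; r = 36.5 − 37 = -0.5
x=73: ŷ = -2.2 + 0.8·73 = 56.2; r = 56.3 − 56.2 = 0.1
x=95: ŷ = -2.2 + 0.8·95 = 73.8; r = 72.7 − 73.8 = -1.1
x=101: ŷ = -2.2 + 0.8·101 = 78.6; r = 79.8 − 78.6 = 1.2
x=119: ŷ = -2.2 + 0.8·119 = 93; r = 92.9 − 93 = -0.1
SSE = 0.16 + 0.25 + 0.01 + 1.21 + 1.44 + 0.01 = 3.08
s = √(3.08/4) = 0.877496
r/s = 0.1 / 0.877496 = 0.114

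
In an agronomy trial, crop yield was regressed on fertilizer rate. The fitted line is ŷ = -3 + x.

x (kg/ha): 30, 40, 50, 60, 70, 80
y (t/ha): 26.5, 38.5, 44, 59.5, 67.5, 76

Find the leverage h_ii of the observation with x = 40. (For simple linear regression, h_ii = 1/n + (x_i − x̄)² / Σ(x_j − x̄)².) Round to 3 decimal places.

h = 0.295

x̄ = (30 + 40 + 50 + 60 + 70 + 80)/6 = 55
Σ(x − x̄)² = 625 + 225 + 25 + 25 + 225 + 625 = 1750
h = 1/6 + (-15)²/1750 = 0.166667 + 0.128571 = 0.295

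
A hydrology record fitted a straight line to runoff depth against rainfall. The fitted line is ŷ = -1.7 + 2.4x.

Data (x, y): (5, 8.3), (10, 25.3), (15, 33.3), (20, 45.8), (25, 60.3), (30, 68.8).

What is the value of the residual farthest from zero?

x=5: ŷ = -1.7 + 2.4·5 = 10.3; r = 8.3 − 10.3 = -2
x=10: ŷ = -1.7 + 2.4·10 = 22.3; r = 25.3 − 22.3 = 3
x=15: ŷ = -1.7 + 2.4·15 = 34.3; r = 33.3 − 34.3 = -1
x=20: ŷ = -1.7 + 2.4·20 = 46.3; r = 45.8 − 46.3 = -0.5
x=25: ŷ = -1.7 + 2.4·25 = 58.3; r = 60.3 − 58.3 = 2
x=30: ŷ = -1.7 + 2.4·30 = 70.3; r = 68.8 − 70.3 = -1.5
Largest |r| is 3 at x = 10, residual 3.

r = 3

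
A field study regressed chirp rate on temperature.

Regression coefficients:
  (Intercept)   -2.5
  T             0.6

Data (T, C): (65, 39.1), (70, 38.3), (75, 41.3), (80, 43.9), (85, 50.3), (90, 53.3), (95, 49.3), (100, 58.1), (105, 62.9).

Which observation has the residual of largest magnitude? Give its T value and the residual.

T=65: Ĉ = -2.5 + 0.6·65 = 36.5; e = 39.1 − 36.5 = 2.6
T=70: Ĉ = -2.5 + 0.6·70 = 39.5; e = 38.3 − 39.5 = -1.2
T=75: Ĉ = -2.5 + 0.6·75 = 42.5; e = 41.3 − 42.5 = -1.2
T=80: Ĉ = -2.5 + 0.6·80 = 45.5; e = 43.9 − 45.5 = -1.6
T=85: Ĉ = -2.5 + 0.6·85 = 48.5; e = 50.3 − 48.5 = 1.8
T=90: Ĉ = -2.5 + 0.6·90 = 51.5; e = 53.3 − 51.5 = 1.8
T=95: Ĉ = -2.5 + 0.6·95 = 54.5; e = 49.3 − 54.5 = -5.2
T=100: Ĉ = -2.5 + 0.6·100 = 57.5; e = 58.1 − 57.5 = 0.6
T=105: Ĉ = -2.5 + 0.6·105 = 60.5; e = 62.9 − 60.5 = 2.4
Largest |e| is 5.2 at T = 95, residual -5.2.

T = 95, e = -5.2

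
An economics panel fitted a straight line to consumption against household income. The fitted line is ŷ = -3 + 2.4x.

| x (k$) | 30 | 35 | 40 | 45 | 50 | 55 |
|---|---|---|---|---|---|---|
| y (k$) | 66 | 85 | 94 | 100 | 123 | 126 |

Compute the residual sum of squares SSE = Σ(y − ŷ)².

x=30: ŷ = -3 + 2.4·30 = 69; r = 66 − 69 = -3
x=35: ŷ = -3 + 2.4·35 = 81; r = 85 − 81 = 4
x=40: ŷ = -3 + 2.4·40 = 93; r = 94 − 93 = 1
x=45: ŷ = -3 + 2.4·45 = 105; r = 100 − 105 = -5
x=50: ŷ = -3 + 2.4·50 = 117; r = 123 − 117 = 6
x=55: ŷ = -3 + 2.4·55 = 129; r = 126 − 129 = -3
SSE = 9 + 16 + 1 + 25 + 36 + 9 = 96

SSE = 96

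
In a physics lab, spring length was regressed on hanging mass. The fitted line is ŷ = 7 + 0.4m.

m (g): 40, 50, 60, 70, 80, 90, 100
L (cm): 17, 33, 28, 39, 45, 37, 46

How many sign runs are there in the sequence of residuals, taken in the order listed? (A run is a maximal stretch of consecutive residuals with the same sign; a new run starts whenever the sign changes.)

5 runs

m=40: ŷ = 7 + 0.4·40 = 23; e = 17 − 23 = -6
m=50: ŷ = 7 + 0.4·50 = 27; e = 33 − 27 = 6
m=60: ŷ = 7 + 0.4·60 = 31; e = 28 − 31 = -3
m=70: ŷ = 7 + 0.4·70 = 35; e = 39 − 35 = 4
m=80: ŷ = 7 + 0.4·80 = 39; e = 45 − 39 = 6
m=90: ŷ = 7 + 0.4·90 = 43; e = 37 − 43 = -6
m=100: ŷ = 7 + 0.4·100 = 47; e = 46 − 47 = -1
Signs: − + − + + − −
Runs: −×1, +×1, −×1, +×2, −×2 → 5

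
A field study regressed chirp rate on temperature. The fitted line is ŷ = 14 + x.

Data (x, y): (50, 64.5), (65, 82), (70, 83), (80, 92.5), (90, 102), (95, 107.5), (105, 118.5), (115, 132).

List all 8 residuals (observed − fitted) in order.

0.5, 3, -1, -1.5, -2, -1.5, -0.5, 3

x=50: ŷ = 14 + 50 = 64; r = 64.5 − 64 = 0.5
x=65: ŷ = 14 + 65 = 79; r = 82 − 79 = 3
x=70: ŷ = 14 + 70 = 84; r = 83 − 84 = -1
x=80: ŷ = 14 + 80 = 94; r = 92.5 − 94 = -1.5
x=90: ŷ = 14 + 90 = 104; r = 102 − 104 = -2
x=95: ŷ = 14 + 95 = 109; r = 107.5 − 109 = -1.5
x=105: ŷ = 14 + 105 = 119; r = 118.5 − 119 = -0.5
x=115: ŷ = 14 + 115 = 129; r = 132 − 129 = 3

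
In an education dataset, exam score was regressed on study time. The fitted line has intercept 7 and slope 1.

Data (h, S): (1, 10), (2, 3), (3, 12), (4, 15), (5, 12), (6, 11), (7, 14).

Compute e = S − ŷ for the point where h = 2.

ŷ = 7 + 2 = 9
e = 3 − 9 = -6

e = -6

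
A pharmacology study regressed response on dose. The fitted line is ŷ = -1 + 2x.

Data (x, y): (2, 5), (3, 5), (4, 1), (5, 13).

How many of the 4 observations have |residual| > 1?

x=2: ŷ = -1 + 2·2 = 3; r = 5 − 3 = 2
x=3: ŷ = -1 + 2·3 = 5; r = 5 − 5 = 0
x=4: ŷ = -1 + 2·4 = 7; r = 1 − 7 = -6
x=5: ŷ = -1 + 2·5 = 9; r = 13 − 9 = 4
|r| > 1: x=2 (|r|=2), x=4 (|r|=6), x=5 (|r|=4) → 3

3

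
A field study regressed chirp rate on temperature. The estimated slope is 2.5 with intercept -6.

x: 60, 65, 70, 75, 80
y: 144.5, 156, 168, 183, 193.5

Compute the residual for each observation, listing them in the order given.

0.5, -0.5, -1, 1.5, -0.5

x=60: ŷ = -6 + 2.5·60 = 144; r = 144.5 − 144 = 0.5
x=65: ŷ = -6 + 2.5·65 = 156.5; r = 156 − 156.5 = -0.5
x=70: ŷ = -6 + 2.5·70 = 169; r = 168 − 169 = -1
x=75: ŷ = -6 + 2.5·75 = 181.5; r = 183 − 181.5 = 1.5
x=80: ŷ = -6 + 2.5·80 = 194; r = 193.5 − 194 = -0.5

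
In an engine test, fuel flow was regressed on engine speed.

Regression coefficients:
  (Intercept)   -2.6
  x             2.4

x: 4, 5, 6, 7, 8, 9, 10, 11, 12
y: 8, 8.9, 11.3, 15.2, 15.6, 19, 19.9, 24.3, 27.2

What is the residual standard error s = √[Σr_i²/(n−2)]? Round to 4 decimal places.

s = 1.0000

x=4: ŷ = -2.6 + 2.4·4 = 7; r = 8 − 7 = 1
x=5: ŷ = -2.6 + 2.4·5 = 9.4; r = 8.9 − 9.4 = -0.5
x=6: ŷ = -2.6 + 2.4·6 = 11.8; r = 11.3 − 11.8 = -0.5
x=7: ŷ = -2.6 + 2.4·7 = 14.2; r = 15.2 − 14.2 = 1
x=8: ŷ = -2.6 + 2.4·8 = 16.6; r = 15.6 − 16.6 = -1
x=9: ŷ = -2.6 + 2.4·9 = 19; r = 19 − 19 = 0
x=10: ŷ = -2.6 + 2.4·10 = 21.4; r = 19.9 − 21.4 = -1.5
x=11: ŷ = -2.6 + 2.4·11 = 23.8; r = 24.3 − 23.8 = 0.5
x=12: ŷ = -2.6 + 2.4·12 = 26.2; r = 27.2 − 26.2 = 1
SSE = 1 + 0.25 + 0.25 + 1 + 1 + 0 + 2.25 + 0.25 + 1 = 7
s = √(7/7) = √1 ≈ 1.0000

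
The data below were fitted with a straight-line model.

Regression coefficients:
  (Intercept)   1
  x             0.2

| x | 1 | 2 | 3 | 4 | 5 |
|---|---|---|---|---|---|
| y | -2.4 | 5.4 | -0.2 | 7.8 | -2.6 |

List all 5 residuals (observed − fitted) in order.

x=1: ŷ = 1 + 0.2·1 = 1.2; r = -2.4 − 1.2 = -3.6
x=2: ŷ = 1 + 0.2·2 = 1.4; r = 5.4 − 1.4 = 4
x=3: ŷ = 1 + 0.2·3 = 1.6; r = -0.2 − 1.6 = -1.8
x=4: ŷ = 1 + 0.2·4 = 1.8; r = 7.8 − 1.8 = 6
x=5: ŷ = 1 + 0.2·5 = 2; r = -2.6 − 2 = -4.6

-3.6, 4, -1.8, 6, -4.6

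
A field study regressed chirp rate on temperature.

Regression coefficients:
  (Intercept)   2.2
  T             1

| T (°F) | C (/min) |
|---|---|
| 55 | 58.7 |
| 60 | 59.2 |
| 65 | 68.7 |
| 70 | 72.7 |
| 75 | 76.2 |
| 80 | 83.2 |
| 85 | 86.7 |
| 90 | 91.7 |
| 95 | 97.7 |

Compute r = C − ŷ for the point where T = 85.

ŷ = 2.2 + 85 = 87.2
r = 86.7 − 87.2 = -0.5

r = -0.5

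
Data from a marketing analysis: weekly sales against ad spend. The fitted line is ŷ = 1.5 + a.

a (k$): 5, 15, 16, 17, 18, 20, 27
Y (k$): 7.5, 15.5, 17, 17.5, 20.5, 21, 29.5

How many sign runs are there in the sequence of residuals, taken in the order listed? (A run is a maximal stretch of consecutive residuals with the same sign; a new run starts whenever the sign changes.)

a=5: ŷ = 1.5 + 5 = 6.5; r = 7.5 − 6.5 = 1
a=15: ŷ = 1.5 + 15 = 16.5; r = 15.5 − 16.5 = -1
a=16: ŷ = 1.5 + 16 = 17.5; r = 17 − 17.5 = -0.5
a=17: ŷ = 1.5 + 17 = 18.5; r = 17.5 − 18.5 = -1
a=18: ŷ = 1.5 + 18 = 19.5; r = 20.5 − 19.5 = 1
a=20: ŷ = 1.5 + 20 = 21.5; r = 21 − 21.5 = -0.5
a=27: ŷ = 1.5 + 27 = 28.5; r = 29.5 − 28.5 = 1
Signs: + − − − + − +
Runs: +×1, −×3, +×1, −×1, +×1 → 5

5 runs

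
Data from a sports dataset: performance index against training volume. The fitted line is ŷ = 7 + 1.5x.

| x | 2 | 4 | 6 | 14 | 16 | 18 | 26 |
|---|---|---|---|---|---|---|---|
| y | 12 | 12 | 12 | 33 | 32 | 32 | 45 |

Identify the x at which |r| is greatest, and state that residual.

x = 14, r = 5

x=2: ŷ = 7 + 1.5·2 = 10; r = 12 − 10 = 2
x=4: ŷ = 7 + 1.5·4 = 13; r = 12 − 13 = -1
x=6: ŷ = 7 + 1.5·6 = 16; r = 12 − 16 = -4
x=14: ŷ = 7 + 1.5·14 = 28; r = 33 − 28 = 5
x=16: ŷ = 7 + 1.5·16 = 31; r = 32 − 31 = 1
x=18: ŷ = 7 + 1.5·18 = 34; r = 32 − 34 = -2
x=26: ŷ = 7 + 1.5·26 = 46; r = 45 − 46 = -1
Largest |r| is 5 at x = 14, residual 5.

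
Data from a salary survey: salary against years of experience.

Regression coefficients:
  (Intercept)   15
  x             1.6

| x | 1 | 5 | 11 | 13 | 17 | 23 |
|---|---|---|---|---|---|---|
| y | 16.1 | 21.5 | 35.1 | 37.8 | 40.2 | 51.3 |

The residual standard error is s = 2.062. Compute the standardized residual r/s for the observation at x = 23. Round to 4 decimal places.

-0.2425

ŷ = 15 + 1.6·23 = 51.8
r = 51.3 − 51.8 = -0.5
r/s = -0.5 / 2.062 = -0.2425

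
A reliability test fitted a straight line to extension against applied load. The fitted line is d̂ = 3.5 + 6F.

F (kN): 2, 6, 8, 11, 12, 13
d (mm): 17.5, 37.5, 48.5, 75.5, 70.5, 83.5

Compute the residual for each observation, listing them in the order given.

F=2: d̂ = 3.5 + 6·2 = 15.5; e = 17.5 − 15.5 = 2
F=6: d̂ = 3.5 + 6·6 = 39.5; e = 37.5 − 39.5 = -2
F=8: d̂ = 3.5 + 6·8 = 51.5; e = 48.5 − 51.5 = -3
F=11: d̂ = 3.5 + 6·11 = 69.5; e = 75.5 − 69.5 = 6
F=12: d̂ = 3.5 + 6·12 = 75.5; e = 70.5 − 75.5 = -5
F=13: d̂ = 3.5 + 6·13 = 81.5; e = 83.5 − 81.5 = 2

2, -2, -3, 6, -5, 2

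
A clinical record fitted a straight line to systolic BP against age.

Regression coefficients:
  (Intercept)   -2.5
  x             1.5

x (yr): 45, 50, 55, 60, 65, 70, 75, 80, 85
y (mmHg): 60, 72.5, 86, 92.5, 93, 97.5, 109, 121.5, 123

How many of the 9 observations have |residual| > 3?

5

x=45: ŷ = -2.5 + 1.5·45 = 65; e = 60 − 65 = -5
x=50: ŷ = -2.5 + 1.5·50 = 72.5; e = 72.5 − 72.5 = 0
x=55: ŷ = -2.5 + 1.5·55 = 80; e = 86 − 80 = 6
x=60: ŷ = -2.5 + 1.5·60 = 87.5; e = 92.5 − 87.5 = 5
x=65: ŷ = -2.5 + 1.5·65 = 95; e = 93 − 95 = -2
x=70: ŷ = -2.5 + 1.5·70 = 102.5; e = 97.5 − 102.5 = -5
x=75: ŷ = -2.5 + 1.5·75 = 110; e = 109 − 110 = -1
x=80: ŷ = -2.5 + 1.5·80 = 117.5; e = 121.5 − 117.5 = 4
x=85: ŷ = -2.5 + 1.5·85 = 125; e = 123 − 125 = -2
|e| > 3: x=45 (|e|=5), x=55 (|e|=6), x=60 (|e|=5), x=70 (|e|=5), x=80 (|e|=4) → 5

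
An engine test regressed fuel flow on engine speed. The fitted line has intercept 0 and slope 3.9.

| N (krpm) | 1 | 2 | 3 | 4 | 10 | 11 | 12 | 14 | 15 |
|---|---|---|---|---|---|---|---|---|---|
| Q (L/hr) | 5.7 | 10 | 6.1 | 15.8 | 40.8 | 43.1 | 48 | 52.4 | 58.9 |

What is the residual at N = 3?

Q̂ = 3.9·3 = 11.7
e = 6.1 − 11.7 = -5.6

e = -5.6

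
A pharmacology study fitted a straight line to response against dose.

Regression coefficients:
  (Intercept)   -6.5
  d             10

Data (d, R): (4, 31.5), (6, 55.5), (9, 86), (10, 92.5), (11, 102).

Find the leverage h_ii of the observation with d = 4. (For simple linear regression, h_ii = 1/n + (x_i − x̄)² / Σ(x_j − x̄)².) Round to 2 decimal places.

h = 0.67

d̄ = (4 + 6 + 9 + 10 + 11)/5 = 8
Σ(d − d̄)² = 16 + 4 + 1 + 4 + 9 = 34
h = 1/5 + (-4)²/34 = 0.2 + 0.470588 = 0.67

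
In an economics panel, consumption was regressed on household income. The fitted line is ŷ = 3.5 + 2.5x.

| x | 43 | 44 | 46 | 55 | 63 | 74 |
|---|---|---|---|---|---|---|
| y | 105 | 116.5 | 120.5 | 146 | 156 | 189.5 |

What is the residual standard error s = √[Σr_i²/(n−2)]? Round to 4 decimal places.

s = 5.0000

x=43: ŷ = 3.5 + 2.5·43 = 111; r = 105 − 111 = -6
x=44: ŷ = 3.5 + 2.5·44 = 113.5; r = 116.5 − 113.5 = 3
x=46: ŷ = 3.5 + 2.5·46 = 118.5; r = 120.5 − 118.5 = 2
x=55: ŷ = 3.5 + 2.5·55 = 141; r = 146 − 141 = 5
x=63: ŷ = 3.5 + 2.5·63 = 161; r = 156 − 161 = -5
x=74: ŷ = 3.5 + 2.5·74 = 188.5; r = 189.5 − 188.5 = 1
SSE = 36 + 9 + 4 + 25 + 25 + 1 = 100
s = √(100/4) = √25 ≈ 5.0000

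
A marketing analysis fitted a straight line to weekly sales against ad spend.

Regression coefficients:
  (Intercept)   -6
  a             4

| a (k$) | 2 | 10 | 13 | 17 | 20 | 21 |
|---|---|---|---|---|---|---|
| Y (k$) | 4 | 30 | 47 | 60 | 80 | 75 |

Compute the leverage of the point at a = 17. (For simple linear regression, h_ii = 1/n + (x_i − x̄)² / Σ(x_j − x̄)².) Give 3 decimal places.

ā = (2 + 10 + 13 + 17 + 20 + 21)/6 = 13.8333
Σ(a − ā)² = 140.028 + 14.6944 + 0.694444 + 10.0278 + 38.0278 + 51.3611 = 254.833
h = 1/6 + (3.16667)²/254.833 = 0.166667 + 0.0393503 = 0.206

h = 0.206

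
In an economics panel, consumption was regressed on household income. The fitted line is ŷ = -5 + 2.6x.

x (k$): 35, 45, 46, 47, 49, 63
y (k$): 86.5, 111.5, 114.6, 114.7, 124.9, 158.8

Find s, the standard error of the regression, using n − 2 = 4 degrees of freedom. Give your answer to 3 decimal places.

x=35: ŷ = -5 + 2.6·35 = 86; r = 86.5 − 86 = 0.5
x=45: ŷ = -5 + 2.6·45 = 112; r = 111.5 − 112 = -0.5
x=46: ŷ = -5 + 2.6·46 = 114.6; r = 114.6 − 114.6 = 0
x=47: ŷ = -5 + 2.6·47 = 117.2; r = 114.7 − 117.2 = -2.5
x=49: ŷ = -5 + 2.6·49 = 122.4; r = 124.9 − 122.4 = 2.5
x=63: ŷ = -5 + 2.6·63 = 158.8; r = 158.8 − 158.8 = 0
SSE = 0.25 + 0.25 + 0 + 6.25 + 6.25 + 0 = 13
s = √(13/4) = √3.25 ≈ 1.803

s = 1.803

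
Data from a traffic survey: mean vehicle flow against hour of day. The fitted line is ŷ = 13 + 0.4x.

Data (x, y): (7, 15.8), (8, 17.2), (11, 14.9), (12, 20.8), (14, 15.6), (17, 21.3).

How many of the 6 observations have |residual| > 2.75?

x=7: ŷ = 13 + 0.4·7 = 15.8; e = 15.8 − 15.8 = 0
x=8: ŷ = 13 + 0.4·8 = 16.2; e = 17.2 − 16.2 = 1
x=11: ŷ = 13 + 0.4·11 = 17.4; e = 14.9 − 17.4 = -2.5
x=12: ŷ = 13 + 0.4·12 = 17.8; e = 20.8 − 17.8 = 3
x=14: ŷ = 13 + 0.4·14 = 18.6; e = 15.6 − 18.6 = -3
x=17: ŷ = 13 + 0.4·17 = 19.8; e = 21.3 − 19.8 = 1.5
|e| > 2.75: x=12 (|e|=3), x=14 (|e|=3) → 2

2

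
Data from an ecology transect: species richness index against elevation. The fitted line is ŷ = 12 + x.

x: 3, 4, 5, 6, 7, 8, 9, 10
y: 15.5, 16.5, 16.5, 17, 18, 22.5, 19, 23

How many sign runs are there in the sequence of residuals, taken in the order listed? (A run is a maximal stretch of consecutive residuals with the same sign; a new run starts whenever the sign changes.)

x=3: ŷ = 12 + 3 = 15; r = 15.5 − 15 = 0.5
x=4: ŷ = 12 + 4 = 16; r = 16.5 − 16 = 0.5
x=5: ŷ = 12 + 5 = 17; r = 16.5 − 17 = -0.5
x=6: ŷ = 12 + 6 = 18; r = 17 − 18 = -1
x=7: ŷ = 12 + 7 = 19; r = 18 − 19 = -1
x=8: ŷ = 12 + 8 = 20; r = 22.5 − 20 = 2.5
x=9: ŷ = 12 + 9 = 21; r = 19 − 21 = -2
x=10: ŷ = 12 + 10 = 22; r = 23 − 22 = 1
Signs: + + − − − + − +
Runs: +×2, −×3, +×1, −×1, +×1 → 5

5 runs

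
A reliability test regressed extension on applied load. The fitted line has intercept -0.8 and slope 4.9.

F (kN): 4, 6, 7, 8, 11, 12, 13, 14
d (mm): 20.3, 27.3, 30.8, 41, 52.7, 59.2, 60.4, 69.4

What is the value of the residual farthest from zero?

F=4: ŷ = -0.8 + 4.9·4 = 18.8; r = 20.3 − 18.8 = 1.5
F=6: ŷ = -0.8 + 4.9·6 = 28.6; r = 27.3 − 28.6 = -1.3
F=7: ŷ = -0.8 + 4.9·7 = 33.5; r = 30.8 − 33.5 = -2.7
F=8: ŷ = -0.8 + 4.9·8 = 38.4; r = 41 − 38.4 = 2.6
F=11: ŷ = -0.8 + 4.9·11 = 53.1; r = 52.7 − 53.1 = -0.4
F=12: ŷ = -0.8 + 4.9·12 = 58; r = 59.2 − 58 = 1.2
F=13: ŷ = -0.8 + 4.9·13 = 62.9; r = 60.4 − 62.9 = -2.5
F=14: ŷ = -0.8 + 4.9·14 = 67.8; r = 69.4 − 67.8 = 1.6
Largest |r| is 2.7 at F = 7, residual -2.7.

r = -2.7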